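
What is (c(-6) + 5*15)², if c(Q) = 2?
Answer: 5929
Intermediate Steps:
(c(-6) + 5*15)² = (2 + 5*15)² = (2 + 75)² = 77² = 5929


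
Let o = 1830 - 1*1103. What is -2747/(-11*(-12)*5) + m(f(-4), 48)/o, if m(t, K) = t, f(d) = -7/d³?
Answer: -31951949/7677120 ≈ -4.1620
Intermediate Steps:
o = 727 (o = 1830 - 1103 = 727)
f(d) = -7/d³
-2747/(-11*(-12)*5) + m(f(-4), 48)/o = -2747/(-11*(-12)*5) - 7/(-4)³/727 = -2747/(132*5) - 7*(-1/64)*(1/727) = -2747/660 + (7/64)*(1/727) = -2747*1/660 + 7/46528 = -2747/660 + 7/46528 = -31951949/7677120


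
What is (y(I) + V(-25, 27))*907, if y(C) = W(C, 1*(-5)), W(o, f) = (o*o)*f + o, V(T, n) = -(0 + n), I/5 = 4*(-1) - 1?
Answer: -2881539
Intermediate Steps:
I = -25 (I = 5*(4*(-1) - 1) = 5*(-4 - 1) = 5*(-5) = -25)
V(T, n) = -n
W(o, f) = o + f*o² (W(o, f) = o²*f + o = f*o² + o = o + f*o²)
y(C) = C*(1 - 5*C) (y(C) = C*(1 + (1*(-5))*C) = C*(1 - 5*C))
(y(I) + V(-25, 27))*907 = (-25*(1 - 5*(-25)) - 1*27)*907 = (-25*(1 + 125) - 27)*907 = (-25*126 - 27)*907 = (-3150 - 27)*907 = -3177*907 = -2881539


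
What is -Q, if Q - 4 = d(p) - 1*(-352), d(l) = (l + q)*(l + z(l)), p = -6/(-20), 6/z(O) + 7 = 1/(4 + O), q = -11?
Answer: -3514083/9700 ≈ -362.28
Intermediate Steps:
z(O) = 6/(-7 + 1/(4 + O))
p = 3/10 (p = -6*(-1/20) = 3/10 ≈ 0.30000)
d(l) = (-11 + l)*(l + 6*(-4 - l)/(27 + 7*l)) (d(l) = (l - 11)*(l + 6*(-4 - l)/(27 + 7*l)) = (-11 + l)*(l + 6*(-4 - l)/(27 + 7*l)))
Q = 3514083/9700 (Q = 4 + ((264 - 255*3/10 - 56*(3/10)**2 + 7*(3/10)**3)/(27 + 7*(3/10)) - 1*(-352)) = 4 + ((264 - 153/2 - 56*9/100 + 7*(27/1000))/(27 + 21/10) + 352) = 4 + ((264 - 153/2 - 126/25 + 189/1000)/(291/10) + 352) = 4 + ((10/291)*(182649/1000) + 352) = 4 + (60883/9700 + 352) = 4 + 3475283/9700 = 3514083/9700 ≈ 362.28)
-Q = -1*3514083/9700 = -3514083/9700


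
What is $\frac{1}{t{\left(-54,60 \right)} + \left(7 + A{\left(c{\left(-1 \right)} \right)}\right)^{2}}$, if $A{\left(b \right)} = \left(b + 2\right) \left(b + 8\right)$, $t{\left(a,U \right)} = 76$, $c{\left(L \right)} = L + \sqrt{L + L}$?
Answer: $- \frac{i}{- 92 i + 192 \sqrt{2}} \approx 0.0011193 - 0.0033036 i$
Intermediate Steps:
$c{\left(L \right)} = L + \sqrt{2} \sqrt{L}$ ($c{\left(L \right)} = L + \sqrt{2 L} = L + \sqrt{2} \sqrt{L}$)
$A{\left(b \right)} = \left(2 + b\right) \left(8 + b\right)$
$\frac{1}{t{\left(-54,60 \right)} + \left(7 + A{\left(c{\left(-1 \right)} \right)}\right)^{2}} = \frac{1}{76 + \left(7 + \left(16 + \left(-1 + \sqrt{2} \sqrt{-1}\right)^{2} + 10 \left(-1 + \sqrt{2} \sqrt{-1}\right)\right)\right)^{2}} = \frac{1}{76 + \left(7 + \left(16 + \left(-1 + \sqrt{2} i\right)^{2} + 10 \left(-1 + \sqrt{2} i\right)\right)\right)^{2}} = \frac{1}{76 + \left(7 + \left(16 + \left(-1 + i \sqrt{2}\right)^{2} + 10 \left(-1 + i \sqrt{2}\right)\right)\right)^{2}} = \frac{1}{76 + \left(7 + \left(16 + \left(-1 + i \sqrt{2}\right)^{2} - \left(10 - 10 i \sqrt{2}\right)\right)\right)^{2}} = \frac{1}{76 + \left(7 + \left(6 + \left(-1 + i \sqrt{2}\right)^{2} + 10 i \sqrt{2}\right)\right)^{2}} = \frac{1}{76 + \left(13 + \left(-1 + i \sqrt{2}\right)^{2} + 10 i \sqrt{2}\right)^{2}}$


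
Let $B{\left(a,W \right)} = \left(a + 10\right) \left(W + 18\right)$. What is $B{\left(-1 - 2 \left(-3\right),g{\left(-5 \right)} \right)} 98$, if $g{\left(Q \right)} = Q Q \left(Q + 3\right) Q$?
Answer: $393960$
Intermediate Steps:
$g{\left(Q \right)} = Q^{3} \left(3 + Q\right)$ ($g{\left(Q \right)} = Q Q \left(3 + Q\right) Q = Q^{2} \left(3 + Q\right) Q = Q^{3} \left(3 + Q\right)$)
$B{\left(a,W \right)} = \left(10 + a\right) \left(18 + W\right)$
$B{\left(-1 - 2 \left(-3\right),g{\left(-5 \right)} \right)} 98 = \left(180 + 10 \left(-5\right)^{3} \left(3 - 5\right) + 18 \left(-1 - 2 \left(-3\right)\right) + \left(-5\right)^{3} \left(3 - 5\right) \left(-1 - 2 \left(-3\right)\right)\right) 98 = \left(180 + 10 \left(\left(-125\right) \left(-2\right)\right) + 18 \left(-1 - -6\right) + \left(-125\right) \left(-2\right) \left(-1 - -6\right)\right) 98 = \left(180 + 10 \cdot 250 + 18 \left(-1 + 6\right) + 250 \left(-1 + 6\right)\right) 98 = \left(180 + 2500 + 18 \cdot 5 + 250 \cdot 5\right) 98 = \left(180 + 2500 + 90 + 1250\right) 98 = 4020 \cdot 98 = 393960$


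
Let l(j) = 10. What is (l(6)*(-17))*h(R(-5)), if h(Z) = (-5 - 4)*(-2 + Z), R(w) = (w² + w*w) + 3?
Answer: 78030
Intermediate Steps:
R(w) = 3 + 2*w² (R(w) = (w² + w²) + 3 = 2*w² + 3 = 3 + 2*w²)
h(Z) = 18 - 9*Z (h(Z) = -9*(-2 + Z) = 18 - 9*Z)
(l(6)*(-17))*h(R(-5)) = (10*(-17))*(18 - 9*(3 + 2*(-5)²)) = -170*(18 - 9*(3 + 2*25)) = -170*(18 - 9*(3 + 50)) = -170*(18 - 9*53) = -170*(18 - 477) = -170*(-459) = 78030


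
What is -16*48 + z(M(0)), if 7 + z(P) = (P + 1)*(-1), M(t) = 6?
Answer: -782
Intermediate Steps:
z(P) = -8 - P (z(P) = -7 + (P + 1)*(-1) = -7 + (1 + P)*(-1) = -7 + (-1 - P) = -8 - P)
-16*48 + z(M(0)) = -16*48 + (-8 - 1*6) = -768 + (-8 - 6) = -768 - 14 = -782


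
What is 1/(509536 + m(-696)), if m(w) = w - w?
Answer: 1/509536 ≈ 1.9626e-6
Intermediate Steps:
m(w) = 0
1/(509536 + m(-696)) = 1/(509536 + 0) = 1/509536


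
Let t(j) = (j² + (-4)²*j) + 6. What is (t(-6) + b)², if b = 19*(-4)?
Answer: 16900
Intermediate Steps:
b = -76
t(j) = 6 + j² + 16*j (t(j) = (j² + 16*j) + 6 = 6 + j² + 16*j)
(t(-6) + b)² = ((6 + (-6)² + 16*(-6)) - 76)² = ((6 + 36 - 96) - 76)² = (-54 - 76)² = (-130)² = 16900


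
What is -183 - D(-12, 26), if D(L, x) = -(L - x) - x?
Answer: -195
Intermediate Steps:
D(L, x) = -L (D(L, x) = (x - L) - x = -L)
-183 - D(-12, 26) = -183 - (-1)*(-12) = -183 - 1*12 = -183 - 12 = -195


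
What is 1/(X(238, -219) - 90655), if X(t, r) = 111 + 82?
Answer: -1/90462 ≈ -1.1054e-5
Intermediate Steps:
X(t, r) = 193
1/(X(238, -219) - 90655) = 1/(193 - 90655) = 1/(-90462) = -1/90462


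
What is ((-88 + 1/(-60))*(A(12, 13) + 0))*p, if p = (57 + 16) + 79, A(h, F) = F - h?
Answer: -200678/15 ≈ -13379.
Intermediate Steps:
p = 152 (p = 73 + 79 = 152)
((-88 + 1/(-60))*(A(12, 13) + 0))*p = ((-88 + 1/(-60))*((13 - 1*12) + 0))*152 = ((-88 - 1/60)*((13 - 12) + 0))*152 = -5281*(1 + 0)/60*152 = -5281/60*1*152 = -5281/60*152 = -200678/15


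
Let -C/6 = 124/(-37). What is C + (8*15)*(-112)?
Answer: -496536/37 ≈ -13420.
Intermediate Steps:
C = 744/37 (C = -744/(-37) = -744*(-1)/37 = -6*(-124/37) = 744/37 ≈ 20.108)
C + (8*15)*(-112) = 744/37 + (8*15)*(-112) = 744/37 + 120*(-112) = 744/37 - 13440 = -496536/37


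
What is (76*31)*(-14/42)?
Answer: -2356/3 ≈ -785.33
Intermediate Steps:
(76*31)*(-14/42) = 2356*(-14*1/42) = 2356*(-⅓) = -2356/3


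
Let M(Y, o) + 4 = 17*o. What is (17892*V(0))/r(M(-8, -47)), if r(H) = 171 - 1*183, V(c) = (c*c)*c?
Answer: 0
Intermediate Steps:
V(c) = c³ (V(c) = c²*c = c³)
M(Y, o) = -4 + 17*o
r(H) = -12 (r(H) = 171 - 183 = -12)
(17892*V(0))/r(M(-8, -47)) = (17892*0³)/(-12) = (17892*0)*(-1/12) = 0*(-1/12) = 0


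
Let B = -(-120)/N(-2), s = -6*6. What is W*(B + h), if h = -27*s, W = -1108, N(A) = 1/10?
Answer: -2406576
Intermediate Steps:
N(A) = ⅒
s = -36
B = 1200 (B = -(-120)/⅒ = -(-120)*10 = -8*(-150) = 1200)
h = 972 (h = -27*(-36) = 972)
W*(B + h) = -1108*(1200 + 972) = -1108*2172 = -2406576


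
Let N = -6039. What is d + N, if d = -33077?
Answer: -39116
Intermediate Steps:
d + N = -33077 - 6039 = -39116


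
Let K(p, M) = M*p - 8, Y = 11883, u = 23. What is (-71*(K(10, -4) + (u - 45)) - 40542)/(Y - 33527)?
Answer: 8893/5411 ≈ 1.6435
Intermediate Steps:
K(p, M) = -8 + M*p
(-71*(K(10, -4) + (u - 45)) - 40542)/(Y - 33527) = (-71*((-8 - 4*10) + (23 - 45)) - 40542)/(11883 - 33527) = (-71*((-8 - 40) - 22) - 40542)/(-21644) = (-71*(-48 - 22) - 40542)*(-1/21644) = (-71*(-70) - 40542)*(-1/21644) = (4970 - 40542)*(-1/21644) = -35572*(-1/21644) = 8893/5411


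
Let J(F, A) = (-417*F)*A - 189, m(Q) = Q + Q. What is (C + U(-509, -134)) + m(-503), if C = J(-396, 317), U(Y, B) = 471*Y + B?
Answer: 52105776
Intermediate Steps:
U(Y, B) = B + 471*Y
m(Q) = 2*Q
J(F, A) = -189 - 417*A*F (J(F, A) = -417*A*F - 189 = -189 - 417*A*F)
C = 52346655 (C = -189 - 417*317*(-396) = -189 + 52346844 = 52346655)
(C + U(-509, -134)) + m(-503) = (52346655 + (-134 + 471*(-509))) + 2*(-503) = (52346655 + (-134 - 239739)) - 1006 = (52346655 - 239873) - 1006 = 52106782 - 1006 = 52105776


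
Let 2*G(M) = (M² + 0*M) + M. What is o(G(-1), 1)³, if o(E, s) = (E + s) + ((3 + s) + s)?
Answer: 216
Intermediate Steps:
G(M) = M/2 + M²/2 (G(M) = ((M² + 0*M) + M)/2 = ((M² + 0) + M)/2 = (M² + M)/2 = (M + M²)/2 = M/2 + M²/2)
o(E, s) = 3 + E + 3*s (o(E, s) = (E + s) + (3 + 2*s) = 3 + E + 3*s)
o(G(-1), 1)³ = (3 + (½)*(-1)*(1 - 1) + 3*1)³ = (3 + (½)*(-1)*0 + 3)³ = (3 + 0 + 3)³ = 6³ = 216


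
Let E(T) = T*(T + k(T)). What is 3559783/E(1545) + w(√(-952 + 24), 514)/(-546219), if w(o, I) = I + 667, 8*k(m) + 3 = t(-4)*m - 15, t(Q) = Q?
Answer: 2794700723/934944855 ≈ 2.9892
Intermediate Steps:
k(m) = -9/4 - m/2 (k(m) = -3/8 + (-4*m - 15)/8 = -3/8 + (-15 - 4*m)/8 = -3/8 + (-15/8 - m/2) = -9/4 - m/2)
w(o, I) = 667 + I
E(T) = T*(-9/4 + T/2) (E(T) = T*(T + (-9/4 - T/2)) = T*(-9/4 + T/2))
3559783/E(1545) + w(√(-952 + 24), 514)/(-546219) = 3559783/(((¼)*1545*(-9 + 2*1545))) + (667 + 514)/(-546219) = 3559783/(((¼)*1545*(-9 + 3090))) + 1181*(-1/546219) = 3559783/(((¼)*1545*3081)) - 1181/546219 = 3559783/(4760145/4) - 1181/546219 = 3559783*(4/4760145) - 1181/546219 = 138244/46215 - 1181/546219 = 2794700723/934944855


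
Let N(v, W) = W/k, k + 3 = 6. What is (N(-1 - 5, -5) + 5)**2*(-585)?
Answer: -6500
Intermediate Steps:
k = 3 (k = -3 + 6 = 3)
N(v, W) = W/3
(N(-1 - 5, -5) + 5)**2*(-585) = ((1/3)*(-5) + 5)**2*(-585) = (-5/3 + 5)**2*(-585) = (10/3)**2*(-585) = (100/9)*(-585) = -6500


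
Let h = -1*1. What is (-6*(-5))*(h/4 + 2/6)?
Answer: 5/2 ≈ 2.5000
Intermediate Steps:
h = -1
(-6*(-5))*(h/4 + 2/6) = (-6*(-5))*(-1/4 + 2/6) = 30*(-1*1/4 + 2*(1/6)) = 30*(-1/4 + 1/3) = 30*(1/12) = 5/2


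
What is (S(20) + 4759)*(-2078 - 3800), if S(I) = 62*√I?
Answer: -27973402 - 728872*√5 ≈ -2.9603e+7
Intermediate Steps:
(S(20) + 4759)*(-2078 - 3800) = (62*√20 + 4759)*(-2078 - 3800) = (62*(2*√5) + 4759)*(-5878) = (124*√5 + 4759)*(-5878) = (4759 + 124*√5)*(-5878) = -27973402 - 728872*√5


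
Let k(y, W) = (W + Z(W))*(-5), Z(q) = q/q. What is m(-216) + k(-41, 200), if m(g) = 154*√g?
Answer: -1005 + 924*I*√6 ≈ -1005.0 + 2263.3*I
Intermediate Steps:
Z(q) = 1
k(y, W) = -5 - 5*W (k(y, W) = (W + 1)*(-5) = (1 + W)*(-5) = -5 - 5*W)
m(-216) + k(-41, 200) = 154*√(-216) + (-5 - 5*200) = 154*(6*I*√6) + (-5 - 1000) = 924*I*√6 - 1005 = -1005 + 924*I*√6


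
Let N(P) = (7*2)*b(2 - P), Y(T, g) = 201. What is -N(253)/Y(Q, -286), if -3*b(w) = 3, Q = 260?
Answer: 14/201 ≈ 0.069652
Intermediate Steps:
b(w) = -1 (b(w) = -1/3*3 = -1)
N(P) = -14 (N(P) = (7*2)*(-1) = 14*(-1) = -14)
-N(253)/Y(Q, -286) = -(-14)/201 = -1*(-14/201) = 14/201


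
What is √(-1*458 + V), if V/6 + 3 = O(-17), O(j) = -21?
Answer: I*√602 ≈ 24.536*I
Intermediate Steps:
V = -144 (V = -18 + 6*(-21) = -18 - 126 = -144)
√(-1*458 + V) = √(-1*458 - 144) = √(-458 - 144) = √(-602) = I*√602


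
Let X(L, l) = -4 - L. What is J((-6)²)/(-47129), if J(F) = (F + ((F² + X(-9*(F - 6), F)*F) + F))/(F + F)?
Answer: -152/47129 ≈ -0.0032252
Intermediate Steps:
J(F) = (F² + 2*F + F*(-58 + 9*F))/(2*F) (J(F) = (F + ((F² + (-4 - (-9)*(F - 6))*F) + F))/(F + F) = (F + ((F² + (-4 - (-9)*(-6 + F))*F) + F))/((2*F)) = (F + ((F² + (-4 - (54 - 9*F))*F) + F))*(1/(2*F)) = (F + ((F² + (-4 + (-54 + 9*F))*F) + F))*(1/(2*F)) = (F + ((F² + (-58 + 9*F)*F) + F))*(1/(2*F)) = (F + ((F² + F*(-58 + 9*F)) + F))*(1/(2*F)) = (F + (F + F² + F*(-58 + 9*F)))*(1/(2*F)) = (F² + 2*F + F*(-58 + 9*F))*(1/(2*F)) = (F² + 2*F + F*(-58 + 9*F))/(2*F))
J((-6)²)/(-47129) = (-28 + 5*(-6)²)/(-47129) = (-28 + 5*36)*(-1/47129) = (-28 + 180)*(-1/47129) = 152*(-1/47129) = -152/47129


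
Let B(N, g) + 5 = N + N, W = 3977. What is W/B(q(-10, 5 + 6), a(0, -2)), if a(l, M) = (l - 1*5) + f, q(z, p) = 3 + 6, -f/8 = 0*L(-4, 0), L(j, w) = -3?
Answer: 3977/13 ≈ 305.92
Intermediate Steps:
f = 0 (f = -0*(-3) = -8*0 = 0)
q(z, p) = 9
a(l, M) = -5 + l (a(l, M) = (l - 1*5) + 0 = (l - 5) + 0 = (-5 + l) + 0 = -5 + l)
B(N, g) = -5 + 2*N (B(N, g) = -5 + (N + N) = -5 + 2*N)
W/B(q(-10, 5 + 6), a(0, -2)) = 3977/(-5 + 2*9) = 3977/(-5 + 18) = 3977/13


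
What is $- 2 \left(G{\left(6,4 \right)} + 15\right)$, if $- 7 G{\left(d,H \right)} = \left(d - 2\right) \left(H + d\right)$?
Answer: $- \frac{130}{7} \approx -18.571$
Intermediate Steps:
$G{\left(d,H \right)} = - \frac{\left(-2 + d\right) \left(H + d\right)}{7}$ ($G{\left(d,H \right)} = - \frac{\left(d - 2\right) \left(H + d\right)}{7} = - \frac{\left(-2 + d\right) \left(H + d\right)}{7}$)
$- 2 \left(G{\left(6,4 \right)} + 15\right) = - 2 \left(\left(- \frac{6^{2}}{7} + \frac{2}{7} \cdot 4 + \frac{2}{7} \cdot 6 - \frac{4}{7} \cdot 6\right) + 15\right) = - 2 \left(\left(\left(- \frac{1}{7}\right) 36 + \frac{8}{7} + \frac{12}{7} - \frac{24}{7}\right) + 15\right) = - 2 \left(\left(- \frac{36}{7} + \frac{8}{7} + \frac{12}{7} - \frac{24}{7}\right) + 15\right) = - 2 \left(- \frac{40}{7} + 15\right) = \left(-2\right) \frac{65}{7} = - \frac{130}{7}$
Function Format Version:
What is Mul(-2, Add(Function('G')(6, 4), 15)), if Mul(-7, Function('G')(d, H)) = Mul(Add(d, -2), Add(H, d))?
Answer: Rational(-130, 7) ≈ -18.571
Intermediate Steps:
Function('G')(d, H) = Mul(Rational(-1, 7), Add(-2, d), Add(H, d)) (Function('G')(d, H) = Mul(Rational(-1, 7), Mul(Add(d, -2), Add(H, d))) = Mul(Rational(-1, 7), Mul(Add(-2, d), Add(H, d))) = Mul(Rational(-1, 7), Add(-2, d), Add(H, d)))
Mul(-2, Add(Function('G')(6, 4), 15)) = Mul(-2, Add(Add(Mul(Rational(-1, 7), Pow(6, 2)), Mul(Rational(2, 7), 4), Mul(Rational(2, 7), 6), Mul(Rational(-1, 7), 4, 6)), 15)) = Mul(-2, Add(Add(Mul(Rational(-1, 7), 36), Rational(8, 7), Rational(12, 7), Rational(-24, 7)), 15)) = Mul(-2, Add(Add(Rational(-36, 7), Rational(8, 7), Rational(12, 7), Rational(-24, 7)), 15)) = Mul(-2, Add(Rational(-40, 7), 15)) = Mul(-2, Rational(65, 7)) = Rational(-130, 7)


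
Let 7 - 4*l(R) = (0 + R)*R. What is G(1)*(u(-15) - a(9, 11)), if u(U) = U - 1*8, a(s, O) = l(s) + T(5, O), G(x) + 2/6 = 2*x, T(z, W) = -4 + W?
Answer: -115/6 ≈ -19.167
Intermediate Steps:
G(x) = -⅓ + 2*x
l(R) = 7/4 - R²/4 (l(R) = 7/4 - (0 + R)*R/4 = 7/4 - R*R/4 = 7/4 - R²/4)
a(s, O) = -9/4 + O - s²/4 (a(s, O) = (7/4 - s²/4) + (-4 + O) = -9/4 + O - s²/4)
u(U) = -8 + U (u(U) = U - 8 = -8 + U)
G(1)*(u(-15) - a(9, 11)) = (-⅓ + 2*1)*((-8 - 15) - (-9/4 + 11 - ¼*9²)) = (-⅓ + 2)*(-23 - (-9/4 + 11 - ¼*81)) = 5*(-23 - (-9/4 + 11 - 81/4))/3 = 5*(-23 - 1*(-23/2))/3 = 5*(-23 + 23/2)/3 = (5/3)*(-23/2) = -115/6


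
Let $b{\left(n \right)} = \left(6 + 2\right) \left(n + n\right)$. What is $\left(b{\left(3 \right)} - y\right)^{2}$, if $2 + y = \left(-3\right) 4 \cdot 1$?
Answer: $3844$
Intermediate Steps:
$y = -14$ ($y = -2 + \left(-3\right) 4 \cdot 1 = -2 - 12 = -14$)
$b{\left(n \right)} = 16 n$ ($b{\left(n \right)} = 8 \cdot 2 n = 16 n$)
$\left(b{\left(3 \right)} - y\right)^{2} = \left(16 \cdot 3 - -14\right)^{2} = \left(48 + 14\right)^{2} = 62^{2} = 3844$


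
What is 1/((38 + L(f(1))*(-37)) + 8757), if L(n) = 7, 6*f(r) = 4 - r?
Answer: 1/8536 ≈ 0.00011715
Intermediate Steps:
f(r) = ⅔ - r/6 (f(r) = (4 - r)/6 = ⅔ - r/6)
1/((38 + L(f(1))*(-37)) + 8757) = 1/((38 + 7*(-37)) + 8757) = 1/((38 - 259) + 8757) = 1/(-221 + 8757) = 1/8536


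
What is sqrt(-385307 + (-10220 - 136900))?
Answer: I*sqrt(532427) ≈ 729.68*I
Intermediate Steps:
sqrt(-385307 + (-10220 - 136900)) = sqrt(-385307 - 147120) = sqrt(-532427) = I*sqrt(532427)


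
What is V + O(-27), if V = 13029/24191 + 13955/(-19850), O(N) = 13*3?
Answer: 3729700579/96038270 ≈ 38.836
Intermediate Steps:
O(N) = 39
V = -15791951/96038270 (V = 13029*(1/24191) + 13955*(-1/19850) = 13029/24191 - 2791/3970 = -15791951/96038270 ≈ -0.16443)
V + O(-27) = -15791951/96038270 + 39 = 3729700579/96038270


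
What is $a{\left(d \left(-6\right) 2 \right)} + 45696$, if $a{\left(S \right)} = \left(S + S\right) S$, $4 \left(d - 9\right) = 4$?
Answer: $74496$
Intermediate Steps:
$d = 10$ ($d = 9 + \frac{1}{4} \cdot 4 = 9 + 1 = 10$)
$a{\left(S \right)} = 2 S^{2}$ ($a{\left(S \right)} = 2 S S = 2 S^{2}$)
$a{\left(d \left(-6\right) 2 \right)} + 45696 = 2 \left(10 \left(-6\right) 2\right)^{2} + 45696 = 2 \left(\left(-60\right) 2\right)^{2} + 45696 = 2 \left(-120\right)^{2} + 45696 = 2 \cdot 14400 + 45696 = 28800 + 45696 = 74496$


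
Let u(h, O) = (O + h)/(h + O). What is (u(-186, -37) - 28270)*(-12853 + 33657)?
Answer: -588108276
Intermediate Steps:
u(h, O) = 1 (u(h, O) = (O + h)/(O + h) = 1)
(u(-186, -37) - 28270)*(-12853 + 33657) = (1 - 28270)*(-12853 + 33657) = -28269*20804 = -588108276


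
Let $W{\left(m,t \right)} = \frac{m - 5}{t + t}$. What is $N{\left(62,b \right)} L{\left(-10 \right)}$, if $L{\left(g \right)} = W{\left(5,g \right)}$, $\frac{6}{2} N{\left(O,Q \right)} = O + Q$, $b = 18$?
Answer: $0$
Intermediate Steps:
$N{\left(O,Q \right)} = \frac{O}{3} + \frac{Q}{3}$ ($N{\left(O,Q \right)} = \frac{O + Q}{3} = \frac{O}{3} + \frac{Q}{3}$)
$W{\left(m,t \right)} = \frac{-5 + m}{2 t}$
$L{\left(g \right)} = 0$ ($L{\left(g \right)} = \frac{-5 + 5}{2 g} = \frac{1}{2} \frac{1}{g} 0 = 0$)
$N{\left(62,b \right)} L{\left(-10 \right)} = \left(\frac{1}{3} \cdot 62 + \frac{1}{3} \cdot 18\right) 0 = \left(\frac{62}{3} + 6\right) 0 = \frac{80}{3} \cdot 0 = 0$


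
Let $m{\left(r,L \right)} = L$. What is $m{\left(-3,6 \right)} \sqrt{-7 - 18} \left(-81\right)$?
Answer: $- 2430 i \approx - 2430.0 i$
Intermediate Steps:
$m{\left(-3,6 \right)} \sqrt{-7 - 18} \left(-81\right) = 6 \sqrt{-7 - 18} \left(-81\right) = 6 \sqrt{-25} \left(-81\right) = 6 \cdot 5 i \left(-81\right) = 30 i \left(-81\right) = - 2430 i$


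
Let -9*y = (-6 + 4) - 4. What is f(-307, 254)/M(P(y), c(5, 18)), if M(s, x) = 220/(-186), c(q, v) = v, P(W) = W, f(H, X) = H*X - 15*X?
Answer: 3803142/55 ≈ 69148.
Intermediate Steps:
f(H, X) = -15*X + H*X
y = ⅔ (y = -((-6 + 4) - 4)/9 = -(-2 - 4)/9 = -⅑*(-6) = ⅔ ≈ 0.66667)
M(s, x) = -110/93 (M(s, x) = 220*(-1/186) = -110/93)
f(-307, 254)/M(P(y), c(5, 18)) = (254*(-15 - 307))/(-110/93) = (254*(-322))*(-93/110) = -81788*(-93/110) = 3803142/55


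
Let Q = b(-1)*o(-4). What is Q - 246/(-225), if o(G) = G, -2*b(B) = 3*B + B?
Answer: -518/75 ≈ -6.9067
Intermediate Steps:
b(B) = -2*B (b(B) = -(3*B + B)/2 = -2*B)
Q = -8 (Q = -2*(-1)*(-4) = 2*(-4) = -8)
Q - 246/(-225) = -8 - 246/(-225) = -8 - 246*(-1)/225 = -8 - 1*(-82/75) = -8 + 82/75 = -518/75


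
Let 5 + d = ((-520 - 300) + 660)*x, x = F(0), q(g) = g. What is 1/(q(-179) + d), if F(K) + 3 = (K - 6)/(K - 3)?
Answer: -1/24 ≈ -0.041667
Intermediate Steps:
F(K) = -3 + (-6 + K)/(-3 + K) (F(K) = -3 + (K - 6)/(K - 3) = -3 + (-6 + K)/(-3 + K))
x = -1 (x = (3 - 2*0)/(-3 + 0) = (3 + 0)/(-3) = -1/3*3 = -1)
d = 155 (d = -5 + ((-520 - 300) + 660)*(-1) = -5 + (-820 + 660)*(-1) = -5 - 160*(-1) = -5 + 160 = 155)
1/(q(-179) + d) = 1/(-179 + 155) = 1/(-24) = -1/24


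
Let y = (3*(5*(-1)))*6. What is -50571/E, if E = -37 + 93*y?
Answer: 50571/8407 ≈ 6.0153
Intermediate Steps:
y = -90 (y = (3*(-5))*6 = -15*6 = -90)
E = -8407 (E = -37 + 93*(-90) = -37 - 8370 = -8407)
-50571/E = -50571/(-8407) = -50571*(-1/8407) = 50571/8407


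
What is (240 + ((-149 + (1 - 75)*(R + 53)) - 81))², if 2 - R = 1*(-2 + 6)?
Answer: 14167696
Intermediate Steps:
R = -2 (R = 2 - (-2 + 6) = 2 - 4 = -2)
(240 + ((-149 + (1 - 75)*(R + 53)) - 81))² = (240 + ((-149 + (1 - 75)*(-2 + 53)) - 81))² = (240 + ((-149 - 74*51) - 81))² = (240 + ((-149 - 3774) - 81))² = (240 + (-3923 - 81))² = (240 - 4004)² = (-3764)² = 14167696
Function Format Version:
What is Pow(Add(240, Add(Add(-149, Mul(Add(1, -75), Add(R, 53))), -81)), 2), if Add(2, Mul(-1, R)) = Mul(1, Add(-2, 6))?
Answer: 14167696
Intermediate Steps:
R = -2 (R = Add(2, Mul(-1, Mul(1, Add(-2, 6)))) = Add(2, Mul(-1, Mul(1, 4))) = Add(2, Mul(-1, 4)) = Add(2, -4) = -2)
Pow(Add(240, Add(Add(-149, Mul(Add(1, -75), Add(R, 53))), -81)), 2) = Pow(Add(240, Add(Add(-149, Mul(Add(1, -75), Add(-2, 53))), -81)), 2) = Pow(Add(240, Add(Add(-149, Mul(-74, 51)), -81)), 2) = Pow(Add(240, Add(Add(-149, -3774), -81)), 2) = Pow(Add(240, Add(-3923, -81)), 2) = Pow(Add(240, -4004), 2) = Pow(-3764, 2) = 14167696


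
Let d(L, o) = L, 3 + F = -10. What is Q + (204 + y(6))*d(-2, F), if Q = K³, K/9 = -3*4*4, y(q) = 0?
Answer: -80621976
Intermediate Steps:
F = -13 (F = -3 - 10 = -13)
K = -432 (K = 9*(-3*4*4) = 9*(-12*4) = 9*(-48) = -432)
Q = -80621568 (Q = (-432)³ = -80621568)
Q + (204 + y(6))*d(-2, F) = -80621568 + (204 + 0)*(-2) = -80621568 + 204*(-2) = -80621568 - 408 = -80621976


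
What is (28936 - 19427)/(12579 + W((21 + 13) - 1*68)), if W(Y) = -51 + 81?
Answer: 9509/12609 ≈ 0.75414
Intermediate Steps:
W(Y) = 30
(28936 - 19427)/(12579 + W((21 + 13) - 1*68)) = (28936 - 19427)/(12579 + 30) = 9509/12609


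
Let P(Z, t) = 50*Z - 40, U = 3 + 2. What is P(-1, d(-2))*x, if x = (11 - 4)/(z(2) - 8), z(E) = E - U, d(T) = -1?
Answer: 630/11 ≈ 57.273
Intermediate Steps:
U = 5
z(E) = -5 + E (z(E) = E - 1*5 = E - 5 = -5 + E)
P(Z, t) = -40 + 50*Z
x = -7/11 (x = (11 - 4)/((-5 + 2) - 8) = 7/(-3 - 8) = 7/(-11) = 7*(-1/11) = -7/11 ≈ -0.63636)
P(-1, d(-2))*x = (-40 + 50*(-1))*(-7/11) = (-40 - 50)*(-7/11) = -90*(-7/11) = 630/11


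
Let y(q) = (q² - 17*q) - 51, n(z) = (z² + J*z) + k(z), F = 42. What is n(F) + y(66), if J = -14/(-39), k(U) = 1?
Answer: 64520/13 ≈ 4963.1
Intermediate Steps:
J = 14/39 (J = -14*(-1/39) = 14/39 ≈ 0.35897)
n(z) = 1 + z² + 14*z/39 (n(z) = (z² + 14*z/39) + 1 = 1 + z² + 14*z/39)
y(q) = -51 + q² - 17*q
n(F) + y(66) = (1 + 42² + (14/39)*42) + (-51 + 66² - 17*66) = (1 + 1764 + 196/13) + (-51 + 4356 - 1122) = 23141/13 + 3183 = 64520/13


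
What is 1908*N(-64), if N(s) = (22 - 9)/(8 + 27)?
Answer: 24804/35 ≈ 708.69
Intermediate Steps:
N(s) = 13/35
1908*N(-64) = 1908*(13/35) = 24804/35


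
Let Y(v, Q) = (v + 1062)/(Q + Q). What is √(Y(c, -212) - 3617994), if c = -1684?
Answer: I*√40651764101/106 ≈ 1902.1*I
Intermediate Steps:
Y(v, Q) = (1062 + v)/(2*Q) (Y(v, Q) = (1062 + v)/((2*Q)) = (1062 + v)*(1/(2*Q)) = (1062 + v)/(2*Q))
√(Y(c, -212) - 3617994) = √((½)*(1062 - 1684)/(-212) - 3617994) = √((½)*(-1/212)*(-622) - 3617994) = √(311/212 - 3617994) = √(-767014417/212) = I*√40651764101/106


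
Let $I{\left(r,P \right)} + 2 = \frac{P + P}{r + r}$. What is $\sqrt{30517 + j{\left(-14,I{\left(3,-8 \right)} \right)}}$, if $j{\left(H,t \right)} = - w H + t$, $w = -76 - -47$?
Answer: $\frac{\sqrt{270957}}{3} \approx 173.51$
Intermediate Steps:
$w = -29$ ($w = -76 + 47 = -29$)
$I{\left(r,P \right)} = -2 + \frac{P}{r}$ ($I{\left(r,P \right)} = -2 + \frac{P + P}{r + r} = -2 + \frac{2 P}{2 r} = -2 + 2 P \frac{1}{2 r} = -2 + \frac{P}{r}$)
$j{\left(H,t \right)} = t + 29 H$ ($j{\left(H,t \right)} = \left(-1\right) \left(-29\right) H + t = 29 H + t = t + 29 H$)
$\sqrt{30517 + j{\left(-14,I{\left(3,-8 \right)} \right)}} = \sqrt{30517 + \left(\left(-2 - \frac{8}{3}\right) + 29 \left(-14\right)\right)} = \sqrt{30517 - \frac{1232}{3}} = \sqrt{\frac{90319}{3}} = \frac{\sqrt{270957}}{3}$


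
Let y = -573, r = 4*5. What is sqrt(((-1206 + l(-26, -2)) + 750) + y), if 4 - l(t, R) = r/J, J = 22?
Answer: I*sqrt(124135)/11 ≈ 32.03*I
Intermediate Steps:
r = 20
l(t, R) = 34/11 (l(t, R) = 4 - 20/22 = 4 - 1*10/11 = 4 - 10/11 = 34/11)
sqrt(((-1206 + l(-26, -2)) + 750) + y) = sqrt(((-1206 + 34/11) + 750) - 573) = sqrt((-13232/11 + 750) - 573) = sqrt(-4982/11 - 573) = sqrt(-11285/11) = I*sqrt(124135)/11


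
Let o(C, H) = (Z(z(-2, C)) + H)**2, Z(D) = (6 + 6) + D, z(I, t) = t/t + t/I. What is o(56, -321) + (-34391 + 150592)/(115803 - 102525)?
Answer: 1499149289/13278 ≈ 1.1290e+5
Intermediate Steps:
z(I, t) = 1 + t/I
Z(D) = 12 + D
o(C, H) = (13 + H - C/2)**2 (o(C, H) = ((12 + (-2 + C)/(-2)) + H)**2 = ((12 - (-2 + C)/2) + H)**2 = ((12 + (1 - C/2)) + H)**2 = ((13 - C/2) + H)**2 = (13 + H - C/2)**2)
o(56, -321) + (-34391 + 150592)/(115803 - 102525) = (26 - 1*56 + 2*(-321))**2/4 + (-34391 + 150592)/(115803 - 102525) = (26 - 56 - 642)**2/4 + 116201/13278 = (1/4)*(-672)**2 + 116201*(1/13278) = (1/4)*451584 + 116201/13278 = 112896 + 116201/13278 = 1499149289/13278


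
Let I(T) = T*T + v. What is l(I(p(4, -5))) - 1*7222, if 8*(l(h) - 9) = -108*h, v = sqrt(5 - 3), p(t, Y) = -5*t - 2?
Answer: -13747 - 27*sqrt(2)/2 ≈ -13766.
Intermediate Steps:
p(t, Y) = -2 - 5*t
v = sqrt(2) ≈ 1.4142
I(T) = sqrt(2) + T**2 (I(T) = T*T + sqrt(2) = T**2 + sqrt(2) = sqrt(2) + T**2)
l(h) = 9 - 27*h/2 (l(h) = 9 + (-108*h)/8 = 9 - 27*h/2)
l(I(p(4, -5))) - 1*7222 = (9 - 27*(sqrt(2) + (-2 - 5*4)**2)/2) - 1*7222 = (9 - 27*(sqrt(2) + (-2 - 20)**2)/2) - 7222 = (9 - 27*(sqrt(2) + (-22)**2)/2) - 7222 = (9 - 27*(sqrt(2) + 484)/2) - 7222 = (9 - 27*(484 + sqrt(2))/2) - 7222 = (9 + (-6534 - 27*sqrt(2)/2)) - 7222 = (-6525 - 27*sqrt(2)/2) - 7222 = -13747 - 27*sqrt(2)/2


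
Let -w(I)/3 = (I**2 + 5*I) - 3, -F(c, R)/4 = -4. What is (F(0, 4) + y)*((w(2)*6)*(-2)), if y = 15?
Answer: 12276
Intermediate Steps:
F(c, R) = 16 (F(c, R) = -4*(-4) = 16)
w(I) = 9 - 15*I - 3*I**2 (w(I) = -3*((I**2 + 5*I) - 3) = -3*(-3 + I**2 + 5*I) = 9 - 15*I - 3*I**2)
(F(0, 4) + y)*((w(2)*6)*(-2)) = (16 + 15)*(((9 - 15*2 - 3*2**2)*6)*(-2)) = 31*(((9 - 30 - 3*4)*6)*(-2)) = 31*(((9 - 30 - 12)*6)*(-2)) = 31*(-33*6*(-2)) = 31*(-198*(-2)) = 31*396 = 12276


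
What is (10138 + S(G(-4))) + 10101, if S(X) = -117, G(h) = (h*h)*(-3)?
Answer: 20122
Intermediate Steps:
G(h) = -3*h² (G(h) = h²*(-3) = -3*h²)
(10138 + S(G(-4))) + 10101 = (10138 - 117) + 10101 = 10021 + 10101 = 20122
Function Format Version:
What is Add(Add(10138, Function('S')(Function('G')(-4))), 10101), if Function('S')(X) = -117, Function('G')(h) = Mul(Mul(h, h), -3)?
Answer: 20122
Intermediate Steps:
Function('G')(h) = Mul(-3, Pow(h, 2)) (Function('G')(h) = Mul(Pow(h, 2), -3) = Mul(-3, Pow(h, 2)))
Add(Add(10138, Function('S')(Function('G')(-4))), 10101) = Add(Add(10138, -117), 10101) = Add(10021, 10101) = 20122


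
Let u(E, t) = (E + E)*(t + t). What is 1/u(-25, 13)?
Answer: -1/1300 ≈ -0.00076923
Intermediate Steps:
u(E, t) = 4*E*t (u(E, t) = (2*E)*(2*t) = 4*E*t)
1/u(-25, 13) = 1/(4*(-25)*13) = 1/(-1300) = -1/1300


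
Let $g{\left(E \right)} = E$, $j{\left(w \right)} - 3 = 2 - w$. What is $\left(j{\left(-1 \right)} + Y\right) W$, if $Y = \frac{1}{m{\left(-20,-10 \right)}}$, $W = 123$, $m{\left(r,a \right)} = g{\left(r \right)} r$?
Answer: $\frac{295323}{400} \approx 738.31$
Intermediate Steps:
$j{\left(w \right)} = 5 - w$ ($j{\left(w \right)} = 3 - \left(-2 + w\right) = 5 - w$)
$m{\left(r,a \right)} = r^{2}$ ($m{\left(r,a \right)} = r r = r^{2}$)
$Y = \frac{1}{400}$ ($Y = \frac{1}{\left(-20\right)^{2}} = \frac{1}{400} \approx 0.0025$)
$\left(j{\left(-1 \right)} + Y\right) W = \left(\left(5 - -1\right) + \frac{1}{400}\right) 123 = \left(\left(5 + 1\right) + \frac{1}{400}\right) 123 = \left(6 + \frac{1}{400}\right) 123 = \frac{2401}{400} \cdot 123 = \frac{295323}{400}$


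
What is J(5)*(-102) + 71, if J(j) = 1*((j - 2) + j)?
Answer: -745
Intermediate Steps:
J(j) = -2 + 2*j (J(j) = 1*((-2 + j) + j) = 1*(-2 + 2*j) = -2 + 2*j)
J(5)*(-102) + 71 = (-2 + 2*5)*(-102) + 71 = (-2 + 10)*(-102) + 71 = 8*(-102) + 71 = -816 + 71 = -745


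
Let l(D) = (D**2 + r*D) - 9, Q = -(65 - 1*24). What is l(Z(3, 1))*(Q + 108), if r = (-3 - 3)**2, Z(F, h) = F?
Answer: 7236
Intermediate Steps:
Q = -41 (Q = -(65 - 24) = -1*41 = -41)
r = 36 (r = (-6)**2 = 36)
l(D) = -9 + D**2 + 36*D (l(D) = (D**2 + 36*D) - 9 = -9 + D**2 + 36*D)
l(Z(3, 1))*(Q + 108) = (-9 + 3**2 + 36*3)*(-41 + 108) = (-9 + 9 + 108)*67 = 108*67 = 7236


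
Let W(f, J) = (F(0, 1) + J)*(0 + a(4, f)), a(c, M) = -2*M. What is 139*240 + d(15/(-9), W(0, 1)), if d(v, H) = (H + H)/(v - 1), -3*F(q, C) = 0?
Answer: 33360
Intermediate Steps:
F(q, C) = 0 (F(q, C) = -⅓*0 = 0)
W(f, J) = -2*J*f (W(f, J) = (0 + J)*(0 - 2*f) = J*(-2*f) = -2*J*f)
d(v, H) = 2*H/(-1 + v) (d(v, H) = (2*H)/(-1 + v) = 2*H/(-1 + v))
139*240 + d(15/(-9), W(0, 1)) = 139*240 + 2*(-2*1*0)/(-1 + 15/(-9)) = 33360 + 2*0/(-1 + 15*(-⅑)) = 33360 + 2*0/(-1 - 5/3) = 33360 + 2*0/(-8/3) = 33360 + 2*0*(-3/8) = 33360 + 0 = 33360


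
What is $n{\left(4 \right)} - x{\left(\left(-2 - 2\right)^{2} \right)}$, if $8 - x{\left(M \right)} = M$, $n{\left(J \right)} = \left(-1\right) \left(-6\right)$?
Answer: $14$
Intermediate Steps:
$n{\left(J \right)} = 6$
$x{\left(M \right)} = 8 - M$
$n{\left(4 \right)} - x{\left(\left(-2 - 2\right)^{2} \right)} = 6 - \left(8 - \left(-2 - 2\right)^{2}\right) = 6 - \left(8 - \left(-4\right)^{2}\right) = 6 - \left(8 - 16\right) = 6 - -8 = 6 + 8 = 14$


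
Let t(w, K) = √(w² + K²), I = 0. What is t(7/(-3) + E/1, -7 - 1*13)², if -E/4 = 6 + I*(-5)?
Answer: 9841/9 ≈ 1093.4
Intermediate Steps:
E = -24 (E = -4*(6 + 0*(-5)) = -4*(6 + 0) = -4*6 = -24)
t(w, K) = √(K² + w²)
t(7/(-3) + E/1, -7 - 1*13)² = (√((-7 - 1*13)² + (7/(-3) - 24/1)²))² = (√((-7 - 13)² + (7*(-⅓) - 24*1)²))² = (√((-20)² + (-7/3 - 24)²))² = (√(400 + (-79/3)²))² = (√(400 + 6241/9))² = (√(9841/9))² = (√9841/3)² = 9841/9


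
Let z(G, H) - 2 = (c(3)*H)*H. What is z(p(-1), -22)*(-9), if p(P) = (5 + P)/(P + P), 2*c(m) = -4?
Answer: 8694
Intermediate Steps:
c(m) = -2 (c(m) = (½)*(-4) = -2)
p(P) = (5 + P)/(2*P) (p(P) = (5 + P)/((2*P)) = (5 + P)*(1/(2*P)) = (5 + P)/(2*P))
z(G, H) = 2 - 2*H² (z(G, H) = 2 + (-2*H)*H = 2 - 2*H²)
z(p(-1), -22)*(-9) = (2 - 2*(-22)²)*(-9) = (2 - 2*484)*(-9) = (2 - 968)*(-9) = -966*(-9) = 8694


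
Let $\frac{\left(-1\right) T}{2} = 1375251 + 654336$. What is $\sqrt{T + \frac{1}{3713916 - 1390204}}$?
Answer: $\frac{i \sqrt{85617453057692299}}{145232} \approx 2014.7 i$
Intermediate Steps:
$T = -4059174$ ($T = - 2 \left(1375251 + 654336\right) = \left(-2\right) 2029587 = -4059174$)
$\sqrt{T + \frac{1}{3713916 - 1390204}} = \sqrt{-4059174 + \frac{1}{3713916 - 1390204}} = \sqrt{-4059174 + \frac{1}{2323712}} = \sqrt{- \frac{9432351333887}{2323712}} = \frac{i \sqrt{85617453057692299}}{145232}$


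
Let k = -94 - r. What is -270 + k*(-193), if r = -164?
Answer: -13780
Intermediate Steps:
k = 70 (k = -94 - 1*(-164) = -94 + 164 = 70)
-270 + k*(-193) = -270 + 70*(-193) = -270 - 13510 = -13780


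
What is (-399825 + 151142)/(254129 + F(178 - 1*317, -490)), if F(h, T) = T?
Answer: -248683/253639 ≈ -0.98046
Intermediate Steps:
(-399825 + 151142)/(254129 + F(178 - 1*317, -490)) = (-399825 + 151142)/(254129 - 490) = -248683/253639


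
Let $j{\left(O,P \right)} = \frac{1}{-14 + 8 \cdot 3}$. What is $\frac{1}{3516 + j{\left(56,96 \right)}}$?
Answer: $\frac{10}{35161} \approx 0.00028441$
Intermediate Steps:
$j{\left(O,P \right)} = \frac{1}{10}$ ($j{\left(O,P \right)} = \frac{1}{-14 + 24} = \frac{1}{10}$)
$\frac{1}{3516 + j{\left(56,96 \right)}} = \frac{1}{3516 + \frac{1}{10}} = \frac{1}{\frac{35161}{10}} = \frac{10}{35161}$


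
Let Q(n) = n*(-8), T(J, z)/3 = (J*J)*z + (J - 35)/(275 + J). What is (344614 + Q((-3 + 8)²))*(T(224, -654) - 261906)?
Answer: -16964077547063010/499 ≈ -3.3996e+13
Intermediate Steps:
T(J, z) = 3*z*J² + 3*(-35 + J)/(275 + J) (T(J, z) = 3*((J*J)*z + (J - 35)/(275 + J)) = 3*(J²*z + (-35 + J)/(275 + J)) = 3*(z*J² + (-35 + J)/(275 + J)) = 3*z*J² + 3*(-35 + J)/(275 + J))
Q(n) = -8*n
(344614 + Q((-3 + 8)²))*(T(224, -654) - 261906) = (344614 - 8*(-3 + 8)²)*(3*(-35 + 224 - 654*224³ + 275*(-654)*224²)/(275 + 224) - 261906) = (344614 - 8*5²)*(3*(-35 + 224 - 654*11239424 + 275*(-654)*50176)/499 - 261906) = (344614 - 8*25)*(3*(1/499)*(-35 + 224 - 7350583296 - 9024153600) - 261906) = (344614 - 200)*(3*(1/499)*(-16374736707) - 261906) = 344414*(-49124210121/499 - 261906) = 344414*(-49254901215/499) = -16964077547063010/499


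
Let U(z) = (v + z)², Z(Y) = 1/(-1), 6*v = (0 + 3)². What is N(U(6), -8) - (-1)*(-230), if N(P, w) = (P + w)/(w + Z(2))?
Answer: -8473/36 ≈ -235.36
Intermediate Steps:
v = 3/2 (v = (0 + 3)²/6 = (⅙)*3² = (⅙)*9 = 3/2 ≈ 1.5000)
Z(Y) = -1
U(z) = (3/2 + z)²
N(P, w) = (P + w)/(-1 + w) (N(P, w) = (P + w)/(w - 1) = (P + w)/(-1 + w))
N(U(6), -8) - (-1)*(-230) = ((3 + 2*6)²/4 - 8)/(-1 - 8) - (-1)*(-230) = ((3 + 12)²/4 - 8)/(-9) - 1*230 = -((¼)*15² - 8)/9 - 230 = -((¼)*225 - 8)/9 - 230 = -(225/4 - 8)/9 - 230 = -⅑*193/4 - 230 = -193/36 - 230 = -8473/36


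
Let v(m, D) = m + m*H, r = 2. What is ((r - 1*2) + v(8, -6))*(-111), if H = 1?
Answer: -1776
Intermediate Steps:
v(m, D) = 2*m (v(m, D) = m + m*1 = m + m = 2*m)
((r - 1*2) + v(8, -6))*(-111) = ((2 - 1*2) + 2*8)*(-111) = ((2 - 2) + 16)*(-111) = (0 + 16)*(-111) = 16*(-111) = -1776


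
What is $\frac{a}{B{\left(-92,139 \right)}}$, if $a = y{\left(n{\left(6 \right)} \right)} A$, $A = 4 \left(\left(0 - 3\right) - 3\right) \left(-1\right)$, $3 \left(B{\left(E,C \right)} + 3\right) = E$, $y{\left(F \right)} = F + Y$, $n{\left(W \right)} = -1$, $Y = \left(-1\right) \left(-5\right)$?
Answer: $- \frac{288}{101} \approx -2.8515$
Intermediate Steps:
$Y = 5$
$y{\left(F \right)} = 5 + F$ ($y{\left(F \right)} = F + 5 = 5 + F$)
$B{\left(E,C \right)} = -3 + \frac{E}{3}$
$A = 24$ ($A = 4 \left(-3 - 3\right) \left(-1\right) = 4 \left(-6\right) \left(-1\right) = \left(-24\right) \left(-1\right) = 24$)
$a = 96$ ($a = \left(5 - 1\right) 24 = 4 \cdot 24 = 96$)
$\frac{a}{B{\left(-92,139 \right)}} = \frac{96}{-3 + \frac{1}{3} \left(-92\right)} = \frac{96}{-3 - \frac{92}{3}} = \frac{96}{- \frac{101}{3}} = 96 \left(- \frac{3}{101}\right) = - \frac{288}{101}$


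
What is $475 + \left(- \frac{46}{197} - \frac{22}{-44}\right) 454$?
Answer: $\frac{117410}{197} \approx 595.99$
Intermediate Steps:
$475 + \left(- \frac{46}{197} - \frac{22}{-44}\right) 454 = 475 + \left(\left(-46\right) \frac{1}{197} - - \frac{1}{2}\right) 454 = 475 + \left(- \frac{46}{197} + \frac{1}{2}\right) 454 = 475 + \frac{105}{394} \cdot 454 = 475 + \frac{23835}{197} = \frac{117410}{197}$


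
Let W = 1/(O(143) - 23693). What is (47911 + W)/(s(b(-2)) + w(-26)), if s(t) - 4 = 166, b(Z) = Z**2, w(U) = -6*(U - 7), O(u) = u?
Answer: 1128304049/8666400 ≈ 130.19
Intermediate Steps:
w(U) = 42 - 6*U (w(U) = -6*(-7 + U) = 42 - 6*U)
s(t) = 170 (s(t) = 4 + 166 = 170)
W = -1/23550 (W = 1/(143 - 23693) = 1/(-23550) = -1/23550 ≈ -4.2463e-5)
(47911 + W)/(s(b(-2)) + w(-26)) = (47911 - 1/23550)/(170 + (42 - 6*(-26))) = 1128304049/(23550*(170 + (42 + 156))) = 1128304049/(23550*(170 + 198)) = (1128304049/23550)/368 = (1128304049/23550)*(1/368) = 1128304049/8666400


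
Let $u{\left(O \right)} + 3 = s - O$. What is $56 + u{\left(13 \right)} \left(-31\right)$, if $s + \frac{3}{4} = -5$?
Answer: $\frac{2921}{4} \approx 730.25$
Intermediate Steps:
$s = - \frac{23}{4}$ ($s = - \frac{3}{4} - 5 = - \frac{23}{4} \approx -5.75$)
$u{\left(O \right)} = - \frac{35}{4} - O$ ($u{\left(O \right)} = -3 - \left(\frac{23}{4} + O\right) = - \frac{35}{4} - O$)
$56 + u{\left(13 \right)} \left(-31\right) = 56 + \left(- \frac{35}{4} - 13\right) \left(-31\right) = 56 - - \frac{2697}{4} = 56 + \frac{2697}{4} = \frac{2921}{4}$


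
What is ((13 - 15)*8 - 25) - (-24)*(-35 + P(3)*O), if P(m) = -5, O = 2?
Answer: -1121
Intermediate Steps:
((13 - 15)*8 - 25) - (-24)*(-35 + P(3)*O) = ((13 - 15)*8 - 25) - (-24)*(-35 - 5*2) = (-2*8 - 25) - (-24)*(-35 - 10) = (-16 - 25) - (-24)*(-45) = -41 - 1*1080 = -41 - 1080 = -1121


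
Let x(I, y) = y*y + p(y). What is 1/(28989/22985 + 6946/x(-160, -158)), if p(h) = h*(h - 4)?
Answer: 23242432/32506753 ≈ 0.71500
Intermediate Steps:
p(h) = h*(-4 + h)
x(I, y) = y² + y*(-4 + y) (x(I, y) = y*y + y*(-4 + y) = y² + y*(-4 + y))
1/(28989/22985 + 6946/x(-160, -158)) = 1/(28989/22985 + 6946/((2*(-158)*(-2 - 158)))) = 1/(28989*(1/22985) + 6946/((2*(-158)*(-160)))) = 1/(28989/22985 + 6946/50560) = 1/(28989/22985 + 6946*(1/50560)) = 1/(28989/22985 + 3473/25280) = 1/(32506753/23242432) = 23242432/32506753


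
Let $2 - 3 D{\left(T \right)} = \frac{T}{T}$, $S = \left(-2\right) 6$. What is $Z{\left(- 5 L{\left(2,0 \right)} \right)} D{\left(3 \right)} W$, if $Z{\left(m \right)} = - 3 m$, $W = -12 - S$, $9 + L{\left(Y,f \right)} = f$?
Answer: $0$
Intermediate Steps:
$S = -12$
$D{\left(T \right)} = \frac{1}{3}$ ($D{\left(T \right)} = \frac{2}{3} - \frac{T \frac{1}{T}}{3} = \frac{2}{3} - \frac{1}{3} = \frac{1}{3}$)
$L{\left(Y,f \right)} = -9 + f$
$W = 0$ ($W = -12 - -12 = -12 + 12 = 0$)
$Z{\left(- 5 L{\left(2,0 \right)} \right)} D{\left(3 \right)} W = - 3 \left(- 5 \left(-9 + 0\right)\right) \frac{1}{3} \cdot 0 = - 3 \left(\left(-5\right) \left(-9\right)\right) \frac{1}{3} \cdot 0 = \left(-3\right) 45 \cdot \frac{1}{3} \cdot 0 = \left(-135\right) \frac{1}{3} \cdot 0 = \left(-45\right) 0 = 0$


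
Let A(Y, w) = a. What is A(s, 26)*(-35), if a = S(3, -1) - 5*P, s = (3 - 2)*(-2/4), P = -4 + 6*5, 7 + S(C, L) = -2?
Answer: 4865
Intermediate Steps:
S(C, L) = -9 (S(C, L) = -7 - 2 = -9)
P = 26 (P = -4 + 30 = 26)
s = -½ (s = 1*(-2*¼) = 1*(-½) = -½ ≈ -0.50000)
a = -139 (a = -9 - 5*26 = -9 - 130 = -139)
A(Y, w) = -139
A(s, 26)*(-35) = -139*(-35) = 4865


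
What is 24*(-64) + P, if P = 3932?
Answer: 2396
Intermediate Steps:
24*(-64) + P = 24*(-64) + 3932 = -1536 + 3932 = 2396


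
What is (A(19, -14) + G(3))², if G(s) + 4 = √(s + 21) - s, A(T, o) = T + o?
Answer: 28 - 8*√6 ≈ 8.4041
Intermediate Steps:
G(s) = -4 + √(21 + s) - s (G(s) = -4 + (√(s + 21) - s) = -4 + (√(21 + s) - s) = -4 + √(21 + s) - s)
(A(19, -14) + G(3))² = ((19 - 14) + (-4 + √(21 + 3) - 1*3))² = (5 + (-4 + √24 - 3))² = (5 + (-4 + 2*√6 - 3))² = (5 + (-7 + 2*√6))² = (-2 + 2*√6)²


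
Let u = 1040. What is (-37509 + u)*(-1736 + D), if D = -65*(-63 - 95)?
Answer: -311226446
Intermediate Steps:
D = 10270 (D = -65*(-158) = 10270)
(-37509 + u)*(-1736 + D) = (-37509 + 1040)*(-1736 + 10270) = -36469*8534 = -311226446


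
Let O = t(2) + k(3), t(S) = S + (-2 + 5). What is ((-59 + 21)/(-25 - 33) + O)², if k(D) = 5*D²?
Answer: 2157961/841 ≈ 2565.9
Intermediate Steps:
t(S) = 3 + S (t(S) = S + 3 = 3 + S)
O = 50 (O = (3 + 2) + 5*3² = 5 + 5*9 = 5 + 45 = 50)
((-59 + 21)/(-25 - 33) + O)² = ((-59 + 21)/(-25 - 33) + 50)² = (-38/(-58) + 50)² = (-38*(-1/58) + 50)² = (19/29 + 50)² = (1469/29)² = 2157961/841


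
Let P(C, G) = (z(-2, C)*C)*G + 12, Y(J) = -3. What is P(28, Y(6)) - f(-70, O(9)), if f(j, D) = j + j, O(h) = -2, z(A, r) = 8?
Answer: -520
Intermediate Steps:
P(C, G) = 12 + 8*C*G (P(C, G) = (8*C)*G + 12 = 8*C*G + 12 = 12 + 8*C*G)
f(j, D) = 2*j
P(28, Y(6)) - f(-70, O(9)) = (12 + 8*28*(-3)) - 2*(-70) = (12 - 672) - 1*(-140) = -660 + 140 = -520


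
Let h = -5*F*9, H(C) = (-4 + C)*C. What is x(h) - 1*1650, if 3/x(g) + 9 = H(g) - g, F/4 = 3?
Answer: -161860049/98097 ≈ -1650.0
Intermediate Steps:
F = 12 (F = 4*3 = 12)
H(C) = C*(-4 + C)
h = -540 (h = -5*12*9 = -60*9 = -540)
x(g) = 3/(-9 - g + g*(-4 + g)) (x(g) = 3/(-9 + (g*(-4 + g) - g)) = 3/(-9 + (-g + g*(-4 + g))) = 3/(-9 - g + g*(-4 + g)))
x(h) - 1*1650 = 3/(-9 + (-540)**2 - 5*(-540)) - 1*1650 = 3/(-9 + 291600 + 2700) - 1650 = 3/294291 - 1650 = 3*(1/294291) - 1650 = 1/98097 - 1650 = -161860049/98097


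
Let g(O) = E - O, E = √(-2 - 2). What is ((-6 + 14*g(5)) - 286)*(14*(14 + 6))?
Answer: -101360 + 7840*I ≈ -1.0136e+5 + 7840.0*I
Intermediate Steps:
E = 2*I (E = √(-4) = 2*I ≈ 2.0*I)
g(O) = -O + 2*I (g(O) = 2*I - O = -O + 2*I)
((-6 + 14*g(5)) - 286)*(14*(14 + 6)) = ((-6 + 14*(-1*5 + 2*I)) - 286)*(14*(14 + 6)) = ((-6 + 14*(-5 + 2*I)) - 286)*(14*20) = ((-6 + (-70 + 28*I)) - 286)*280 = ((-76 + 28*I) - 286)*280 = (-362 + 28*I)*280 = -101360 + 7840*I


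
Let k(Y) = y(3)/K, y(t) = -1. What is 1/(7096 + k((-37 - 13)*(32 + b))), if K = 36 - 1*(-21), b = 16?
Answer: 57/404471 ≈ 0.00014092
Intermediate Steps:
K = 57 (K = 36 + 21 = 57)
k(Y) = -1/57
1/(7096 + k((-37 - 13)*(32 + b))) = 1/(7096 - 1/57) = 1/(404471/57) = 57/404471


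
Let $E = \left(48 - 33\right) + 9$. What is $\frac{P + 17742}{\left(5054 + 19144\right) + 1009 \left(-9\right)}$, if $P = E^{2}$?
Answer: $\frac{6106}{5039} \approx 1.2117$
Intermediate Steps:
$E = 24$ ($E = 15 + 9 = 24$)
$P = 576$ ($P = 24^{2} = 576$)
$\frac{P + 17742}{\left(5054 + 19144\right) + 1009 \left(-9\right)} = \frac{576 + 17742}{\left(5054 + 19144\right) + 1009 \left(-9\right)} = \frac{18318}{24198 - 9081} = \frac{18318}{15117} = 18318 \cdot \frac{1}{15117} = \frac{6106}{5039}$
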